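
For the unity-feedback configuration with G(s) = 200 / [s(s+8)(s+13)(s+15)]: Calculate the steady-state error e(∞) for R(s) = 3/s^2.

23.4

The open loop has one pole at the origin → type 1 system.
K_v = lim_{s→0} s·G(s) = 200 / (8·13·15) = 5/39.
e_ss = 3/K_v = 3/(5/39) = 23.4.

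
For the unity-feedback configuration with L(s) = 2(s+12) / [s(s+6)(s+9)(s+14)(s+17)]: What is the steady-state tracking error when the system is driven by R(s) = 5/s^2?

2677.5

System type = 1 (one pole at s=0).
K_v = lim_{s→0} s·L(s) = 2·12 / (6·9·14·17) = 2/1071.
e_ss = 5/K_v = 5/(2/1071) = 2677.5.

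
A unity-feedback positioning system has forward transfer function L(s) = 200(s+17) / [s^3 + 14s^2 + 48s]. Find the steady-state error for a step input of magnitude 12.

Factoring s from the denominator leaves a polynomial with constant term 48, so the system is type 1.
K_p = ∞ for a type-1 system; e_ss to a step is zero.

0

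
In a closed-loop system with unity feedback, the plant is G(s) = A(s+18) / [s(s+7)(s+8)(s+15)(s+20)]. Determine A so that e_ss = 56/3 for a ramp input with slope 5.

One free integrator in G(s): this is a type 1 system.
K_v = lim_{s→0} s·G(s) = A·18 / (7·8·15·20) = (3/2800)·A.
e_ss = 5/K_v = 56/3 ⇒ K_v = 15/56 ⇒ A = (15/56)/(3/2800) = 250.

250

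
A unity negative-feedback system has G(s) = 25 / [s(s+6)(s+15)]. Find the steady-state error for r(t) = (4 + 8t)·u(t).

G(s) has one factor of s in the denominator, so the system is type 1. By superposition:
  • 4: tracked with zero error.
  • 8t: e_ss = 8/K_v with K_v=5/18 → 28.8.
Total e_ss = 28.8.

28.8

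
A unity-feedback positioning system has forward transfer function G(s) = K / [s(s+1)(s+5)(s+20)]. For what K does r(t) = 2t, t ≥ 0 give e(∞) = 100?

2

The open loop has one pole at the origin → type 1 system.
K_v = lim_{s→0} s·G(s) = K / (1·5·20) = 0.01·K.
e_ss = 2/K_v = 100 ⇒ K_v = 0.02 ⇒ K = 0.02/0.01 = 2.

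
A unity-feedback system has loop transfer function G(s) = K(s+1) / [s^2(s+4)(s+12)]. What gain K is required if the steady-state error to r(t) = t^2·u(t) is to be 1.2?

80

Two free integrators in G(s): this is a type 2 system.
K_a = lim_{s→0} s^2·G(s) = K·1 / (4·12) = (1/48)·K.
e_ss = 2/K_a = 1.2 ⇒ K_a = 5/3 ⇒ K = (5/3)/(1/48) = 80.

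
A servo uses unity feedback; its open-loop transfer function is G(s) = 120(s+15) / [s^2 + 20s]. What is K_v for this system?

The denominator has no term below 20s — 1 pole at s=0, type 1.
K_v = lim_{s→0} s·G(s) = 120·15 / 20 = 90.

90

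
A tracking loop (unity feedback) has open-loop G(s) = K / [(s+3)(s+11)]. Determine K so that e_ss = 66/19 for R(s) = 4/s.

The open loop has no poles at the origin → type 0 system.
K_p = lim_{s→0} G(s) = K / (3·11) = (1/33)·K.
e_ss = 4/(1 + K_p) = 66/19 ⇒ 1 + (1/33)·K = 38/33 ⇒ K = 5.

5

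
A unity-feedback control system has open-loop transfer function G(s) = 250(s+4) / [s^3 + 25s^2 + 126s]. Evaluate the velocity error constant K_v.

Lowest-order denominator term is 126s, so the open loop has 1 pole at the origin → type 1 system.
K_v = lim_{s→0} s·G(s) = 250·4 / 126 = 500/63.

500/63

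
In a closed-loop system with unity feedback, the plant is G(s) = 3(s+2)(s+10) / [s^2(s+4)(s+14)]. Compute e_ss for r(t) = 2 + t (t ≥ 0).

0

G(s) has two factors of s in the denominator, so the system is type 2. Taking each input component in turn:
  • 2: tracked with zero error.
  • t: tracked with zero error.
Total e_ss = 0.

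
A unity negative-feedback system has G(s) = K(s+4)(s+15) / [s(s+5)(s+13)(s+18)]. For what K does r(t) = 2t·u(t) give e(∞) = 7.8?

System type = 1 (one pole at s=0).
K_v = lim_{s→0} s·G(s) = K·4·15 / (5·13·18) = (2/39)·K.
e_ss = 2/K_v = 7.8 ⇒ K_v = 10/39 ⇒ K = (10/39)/(2/39) = 5.

5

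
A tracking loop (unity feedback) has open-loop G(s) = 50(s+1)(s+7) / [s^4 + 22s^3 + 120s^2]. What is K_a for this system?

35/12

The denominator has no term below 120s^2 — 2 poles at s=0, type 2.
K_a = lim_{s→0} s^2·G(s) = 50·1·7 / 120 = 35/12.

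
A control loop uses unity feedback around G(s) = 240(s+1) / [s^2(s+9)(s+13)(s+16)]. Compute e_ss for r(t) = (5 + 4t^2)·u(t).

G(s) has two factors of s in the denominator, so the system is type 2. By superposition:
  • 5: tracked with zero error.
  • 4t^2: e_ss = 8/K_a with K_a=5/39 → 62.4.
Total e_ss = 62.4.

62.4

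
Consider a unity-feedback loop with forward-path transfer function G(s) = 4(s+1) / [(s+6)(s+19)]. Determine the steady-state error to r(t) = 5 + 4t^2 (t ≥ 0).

No free integrators in G(s): this is a type 0 system. Treating each term separately:
  • 5: e_ss = 5/(1+K_p) with K_p=2/57 → 285/59.
  • 4t^2: a type-0 system cannot track it, e_ss → ∞.
The unbounded component dominates.

infinity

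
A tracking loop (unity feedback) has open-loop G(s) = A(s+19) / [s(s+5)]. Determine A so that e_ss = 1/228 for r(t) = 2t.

120

System type = 1 (one pole at s=0).
K_v = lim_{s→0} s·G(s) = A·19 / (5) = 3.8·A.
e_ss = 2/K_v = 1/228 ⇒ K_v = 456 ⇒ A = 456/3.8 = 120.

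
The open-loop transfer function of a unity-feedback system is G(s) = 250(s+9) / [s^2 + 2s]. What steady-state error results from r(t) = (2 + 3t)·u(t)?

1/375

Factoring s from the denominator leaves a polynomial with constant term 2, so the system is type 1. By superposition:
  • 2: tracked with zero error.
  • 3t: e_ss = 3/K_v with K_v=1125 → 1/375.
Total e_ss = 1/375.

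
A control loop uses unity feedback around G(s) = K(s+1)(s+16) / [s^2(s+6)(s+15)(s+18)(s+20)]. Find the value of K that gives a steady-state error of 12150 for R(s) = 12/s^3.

2

G(s) has two factors of s in the denominator, so the system is type 2.
K_a = lim_{s→0} s^2·G(s) = K·1·16 / (6·15·18·20) = (1/2025)·K.
e_ss = 12/K_a = 12150 ⇒ K_a = 2/2025 ⇒ K = (2/2025)/(1/2025) = 2.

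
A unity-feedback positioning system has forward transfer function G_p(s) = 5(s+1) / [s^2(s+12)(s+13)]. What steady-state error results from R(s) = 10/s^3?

312

System type = 2 (two poles at s=0).
K_a = lim_{s→0} s^2·G_p(s) = 5·1 / (12·13) = 5/156.
r(t) = 5t^2 gives R(s) = 10/s^3.
e_ss = 10/K_a = 10/(5/156) = 312.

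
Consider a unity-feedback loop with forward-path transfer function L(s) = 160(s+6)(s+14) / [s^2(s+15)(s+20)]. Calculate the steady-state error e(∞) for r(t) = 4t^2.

System type = 2 (two poles at s=0).
K_a = lim_{s→0} s^2·L(s) = 160·6·14 / (15·20) = 44.8.
r(t) = 4t^2 gives R(s) = 8/s^3.
e_ss = 8/K_a = 8/44.8 = 5/28.

5/28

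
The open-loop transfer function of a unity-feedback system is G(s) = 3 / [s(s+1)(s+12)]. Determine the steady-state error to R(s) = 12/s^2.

System type = 1 (one pole at s=0).
K_v = lim_{s→0} s·G(s) = 3 / (1·12) = 0.25.
e_ss = 12/K_v = 12/0.25 = 48.

48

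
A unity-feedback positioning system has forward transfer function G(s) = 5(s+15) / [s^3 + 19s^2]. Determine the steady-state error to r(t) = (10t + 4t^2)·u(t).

Factoring s^2 from the denominator leaves a polynomial with constant term 19, so the system is type 2. Treating each term separately:
  • 10t: tracked with zero error.
  • 4t^2: e_ss = 8/K_a with K_a=75/19 → 152/75.
Total e_ss = 152/75.

152/75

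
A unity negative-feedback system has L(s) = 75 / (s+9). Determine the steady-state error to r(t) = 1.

3/28

L(s) has no factors of s in the denominator, so the system is type 0.
K_p = lim_{s→0} L(s) = 75 / (9) = 25/3.
e_ss = 1/(1 + K_p) = 1/(28/3) = 3/28.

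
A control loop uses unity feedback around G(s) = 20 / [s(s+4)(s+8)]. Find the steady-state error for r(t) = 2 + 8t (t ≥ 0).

G(s) has one factor of s in the denominator, so the system is type 1. Treating each term separately:
  • 2: tracked with zero error.
  • 8t: e_ss = 8/K_v with K_v=0.625 → 12.8.
Total e_ss = 12.8.

12.8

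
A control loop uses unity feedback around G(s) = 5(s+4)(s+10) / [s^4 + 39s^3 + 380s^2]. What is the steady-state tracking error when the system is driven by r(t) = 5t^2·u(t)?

The denominator has no term below 380s^2 — 2 poles at s=0, type 2.
K_a = lim_{s→0} s^2·G(s) = 5·4·10 / 380 = 10/19.
r(t) = 5t^2 gives R(s) = 10/s^3.
e_ss = 10/K_a = 10/(10/19) = 19.

19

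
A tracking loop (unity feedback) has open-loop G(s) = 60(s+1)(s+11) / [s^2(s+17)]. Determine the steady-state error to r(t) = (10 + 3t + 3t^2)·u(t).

17/110

G(s) has two factors of s in the denominator, so the system is type 2. By superposition:
  • 10: tracked with zero error.
  • 3t: tracked with zero error.
  • 3t^2: e_ss = 6/K_a with K_a=660/17 → 17/110.
Total e_ss = 17/110.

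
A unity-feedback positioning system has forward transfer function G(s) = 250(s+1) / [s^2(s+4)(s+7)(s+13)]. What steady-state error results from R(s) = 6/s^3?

System type = 2 (two poles at s=0).
K_a = lim_{s→0} s^2·G(s) = 250·1 / (4·7·13) = 125/182.
r(t) = 3t^2 gives R(s) = 6/s^3.
e_ss = 6/K_a = 6/(125/182) = 8.736.

8.736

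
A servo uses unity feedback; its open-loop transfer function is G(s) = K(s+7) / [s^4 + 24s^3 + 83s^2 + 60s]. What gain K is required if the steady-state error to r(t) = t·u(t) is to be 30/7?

2

Factoring s from the denominator leaves a polynomial with constant term 60, so the system is type 1.
K_v = lim_{s→0} s·G(s) = K·7 / 60 = (7/60)·K.
e_ss = 1/K_v = 30/7 ⇒ K_v = 7/30 ⇒ K = (7/30)/(7/60) = 2.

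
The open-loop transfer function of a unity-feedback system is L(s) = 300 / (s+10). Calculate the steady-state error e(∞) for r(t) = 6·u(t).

6/31

L(s) has no factors of s in the denominator, so the system is type 0.
K_p = lim_{s→0} L(s) = 300 / (10) = 30.
e_ss = 6/(1 + K_p) = 6/31.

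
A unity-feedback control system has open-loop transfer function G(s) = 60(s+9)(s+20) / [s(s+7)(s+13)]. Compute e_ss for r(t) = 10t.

91/1080

The open loop has one pole at the origin → type 1 system.
K_v = lim_{s→0} s·G(s) = 60·9·20 / (7·13) = 10800/91.
e_ss = 10/K_v = 10/(10800/91) = 91/1080.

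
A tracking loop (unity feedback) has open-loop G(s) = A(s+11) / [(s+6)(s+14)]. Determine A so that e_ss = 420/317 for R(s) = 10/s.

The open loop has no poles at the origin → type 0 system.
K_p = lim_{s→0} G(s) = A·11 / (6·14) = (11/84)·A.
e_ss = 10/(1 + K_p) = 420/317 ⇒ 1 + (11/84)·A = 317/42 ⇒ A = 50.

50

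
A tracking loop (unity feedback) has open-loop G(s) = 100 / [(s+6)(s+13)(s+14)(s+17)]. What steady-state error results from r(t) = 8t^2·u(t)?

infinity

G(s) has no factors of s in the denominator, so the system is type 0.
For a type-0 system K_a = 0, so e_ss to a parabolic input is unbounded.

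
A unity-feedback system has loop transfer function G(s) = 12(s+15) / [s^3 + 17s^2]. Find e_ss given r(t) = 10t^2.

17/9

The denominator has no term below 17s^2 — 2 poles at s=0, type 2.
K_a = lim_{s→0} s^2·G(s) = 12·15 / 17 = 180/17.
r(t) = 10t^2 gives R(s) = 20/s^3.
e_ss = 20/K_a = 20/(180/17) = 17/9.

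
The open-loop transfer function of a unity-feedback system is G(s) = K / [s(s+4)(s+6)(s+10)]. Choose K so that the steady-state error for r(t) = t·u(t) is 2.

120

G(s) has one factor of s in the denominator, so the system is type 1.
K_v = lim_{s→0} s·G(s) = K / (4·6·10) = (1/240)·K.
e_ss = 1/K_v = 2 ⇒ K_v = 0.5 ⇒ K = 0.5/(1/240) = 120.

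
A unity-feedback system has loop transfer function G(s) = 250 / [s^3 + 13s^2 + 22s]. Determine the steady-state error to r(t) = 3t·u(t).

Lowest-order denominator term is 22s, so the open loop has 1 pole at the origin → type 1 system.
K_v = lim_{s→0} s·G(s) = 250 / 22 = 125/11.
e_ss = 3/K_v = 3/(125/11) = 0.264.

0.264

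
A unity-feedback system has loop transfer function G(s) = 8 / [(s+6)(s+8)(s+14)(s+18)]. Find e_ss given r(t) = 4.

6048/1513

The open loop has no poles at the origin → type 0 system.
K_p = lim_{s→0} G(s) = 8 / (6·8·14·18) = 1/1512.
e_ss = 4/(1 + K_p) = 4/(1513/1512) = 6048/1513.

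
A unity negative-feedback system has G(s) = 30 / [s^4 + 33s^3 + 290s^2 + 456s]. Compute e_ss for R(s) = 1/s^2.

15.2

Lowest-order denominator term is 456s, so the open loop has 1 pole at the origin → type 1 system.
K_v = lim_{s→0} s·G(s) = 30 / 456 = 5/76.
e_ss = 1/K_v = 1/(5/76) = 15.2.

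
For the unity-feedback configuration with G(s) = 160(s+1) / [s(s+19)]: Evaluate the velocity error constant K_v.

System type = 1 (one pole at s=0).
K_v = lim_{s→0} s·G(s) = 160·1 / (19) = 160/19.

160/19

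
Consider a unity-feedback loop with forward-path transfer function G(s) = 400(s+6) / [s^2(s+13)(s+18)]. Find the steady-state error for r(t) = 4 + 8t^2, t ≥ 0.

1.56

System type = 2 (two poles at s=0). Treating each term separately:
  • 4: tracked with zero error.
  • 8t^2: e_ss = 16/K_a with K_a=400/39 → 1.56.
Total e_ss = 1.56.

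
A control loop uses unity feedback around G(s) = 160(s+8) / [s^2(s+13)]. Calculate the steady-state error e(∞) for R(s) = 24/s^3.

39/160

G(s) has two factors of s in the denominator, so the system is type 2.
K_a = lim_{s→0} s^2·G(s) = 160·8 / (13) = 1280/13.
r(t) = 12t^2 gives R(s) = 24/s^3.
e_ss = 24/K_a = 24/(1280/13) = 39/160.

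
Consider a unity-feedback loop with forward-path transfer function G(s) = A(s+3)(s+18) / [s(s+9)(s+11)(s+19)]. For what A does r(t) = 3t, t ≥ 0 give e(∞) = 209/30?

The open loop has one pole at the origin → type 1 system.
K_v = lim_{s→0} s·G(s) = A·3·18 / (9·11·19) = (6/209)·A.
e_ss = 3/K_v = 209/30 ⇒ K_v = 90/209 ⇒ A = (90/209)/(6/209) = 15.

15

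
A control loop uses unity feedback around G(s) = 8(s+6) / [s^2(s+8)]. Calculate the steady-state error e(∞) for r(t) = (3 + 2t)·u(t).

0

G(s) has two factors of s in the denominator, so the system is type 2. Treating each term separately:
  • 3: tracked with zero error.
  • 2t: tracked with zero error.
Total e_ss = 0.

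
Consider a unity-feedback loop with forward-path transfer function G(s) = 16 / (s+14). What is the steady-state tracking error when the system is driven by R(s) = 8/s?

56/15

G(s) has no factors of s in the denominator, so the system is type 0.
K_p = lim_{s→0} G(s) = 16 / (14) = 8/7.
e_ss = 8/(1 + K_p) = 8/(15/7) = 56/15.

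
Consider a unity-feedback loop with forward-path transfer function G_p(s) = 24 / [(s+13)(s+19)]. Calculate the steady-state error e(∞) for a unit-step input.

247/271

The open loop has no poles at the origin → type 0 system.
K_p = lim_{s→0} G_p(s) = 24 / (13·19) = 24/247.
e_ss = 1/(1 + K_p) = 1/(271/247) = 247/271.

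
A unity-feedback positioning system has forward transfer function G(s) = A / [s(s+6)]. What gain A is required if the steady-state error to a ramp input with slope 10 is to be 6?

G(s) has one factor of s in the denominator, so the system is type 1.
K_v = lim_{s→0} s·G(s) = A / (6) = (1/6)·A.
e_ss = 10/K_v = 6 ⇒ K_v = 5/3 ⇒ A = (5/3)/(1/6) = 10.

10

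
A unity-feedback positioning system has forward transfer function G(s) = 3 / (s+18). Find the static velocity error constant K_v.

The open loop has no poles at the origin → type 0 system.
K_v = lim_{s→0} s·G(s) = 0 (the extra factor of s kills the finite limit).

0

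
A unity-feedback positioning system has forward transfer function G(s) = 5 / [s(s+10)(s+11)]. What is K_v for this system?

1/22

The open loop has one pole at the origin → type 1 system.
K_v = lim_{s→0} s·G(s) = 5 / (10·11) = 1/22.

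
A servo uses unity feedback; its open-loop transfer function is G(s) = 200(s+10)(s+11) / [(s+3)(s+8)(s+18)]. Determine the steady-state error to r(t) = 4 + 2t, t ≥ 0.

The open loop has no poles at the origin → type 0 system. Taking each input component in turn:
  • 4: e_ss = 4/(1+K_p) with K_p=1375/27 → 54/701.
  • 2t: a type-0 system cannot track it, e_ss → ∞.
The unbounded component dominates.

infinity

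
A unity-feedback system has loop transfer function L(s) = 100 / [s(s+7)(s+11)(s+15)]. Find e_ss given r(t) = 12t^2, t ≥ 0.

infinity

L(s) has one factor of s in the denominator, so the system is type 1.
For a type-1 system K_a = 0, so e_ss to a parabolic input is unbounded.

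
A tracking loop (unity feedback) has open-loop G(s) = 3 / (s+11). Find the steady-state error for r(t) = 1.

The open loop has no poles at the origin → type 0 system.
K_p = lim_{s→0} G(s) = 3 / (11) = 3/11.
e_ss = 1/(1 + K_p) = 1/(14/11) = 11/14.

11/14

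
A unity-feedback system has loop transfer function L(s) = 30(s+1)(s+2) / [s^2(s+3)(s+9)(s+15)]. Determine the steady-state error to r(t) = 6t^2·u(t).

81

Two free integrators in L(s): this is a type 2 system.
K_a = lim_{s→0} s^2·L(s) = 30·1·2 / (3·9·15) = 4/27.
r(t) = 6t^2 gives R(s) = 12/s^3.
e_ss = 12/K_a = 12/(4/27) = 81.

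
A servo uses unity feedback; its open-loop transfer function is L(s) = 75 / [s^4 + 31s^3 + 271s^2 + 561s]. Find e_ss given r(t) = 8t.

The denominator has no term below 561s — 1 pole at s=0, type 1.
K_v = lim_{s→0} s·L(s) = 75 / 561 = 25/187.
e_ss = 8/K_v = 8/(25/187) = 59.84.

59.84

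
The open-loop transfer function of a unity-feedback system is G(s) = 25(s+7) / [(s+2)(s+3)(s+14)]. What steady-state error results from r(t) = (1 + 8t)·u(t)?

infinity

G(s) has no factors of s in the denominator, so the system is type 0. By superposition:
  • 1: e_ss = 1/(1+K_p) with K_p=25/12 → 12/37.
  • 8t: a type-0 system cannot track it, e_ss → ∞.
The unbounded component dominates.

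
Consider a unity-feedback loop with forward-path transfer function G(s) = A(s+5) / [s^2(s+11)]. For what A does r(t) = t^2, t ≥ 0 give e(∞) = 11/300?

120

The open loop has two poles at the origin → type 2 system.
K_a = lim_{s→0} s^2·G(s) = A·5 / (11) = (5/11)·A.
e_ss = 2/K_a = 11/300 ⇒ K_a = 600/11 ⇒ A = (600/11)/(5/11) = 120.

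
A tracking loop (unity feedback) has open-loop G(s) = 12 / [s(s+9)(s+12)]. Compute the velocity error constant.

1/9

The open loop has one pole at the origin → type 1 system.
K_v = lim_{s→0} s·G(s) = 12 / (9·12) = 1/9.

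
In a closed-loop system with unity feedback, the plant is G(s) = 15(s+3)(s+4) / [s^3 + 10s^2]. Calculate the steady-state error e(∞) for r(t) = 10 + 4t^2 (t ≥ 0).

4/9

Factoring s^2 from the denominator leaves a polynomial with constant term 10, so the system is type 2. Taking each input component in turn:
  • 10: tracked with zero error.
  • 4t^2: e_ss = 8/K_a with K_a=18 → 4/9.
Total e_ss = 4/9.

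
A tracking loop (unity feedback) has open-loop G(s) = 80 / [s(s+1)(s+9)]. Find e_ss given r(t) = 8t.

0.9

The open loop has one pole at the origin → type 1 system.
K_v = lim_{s→0} s·G(s) = 80 / (1·9) = 80/9.
e_ss = 8/K_v = 8/(80/9) = 0.9.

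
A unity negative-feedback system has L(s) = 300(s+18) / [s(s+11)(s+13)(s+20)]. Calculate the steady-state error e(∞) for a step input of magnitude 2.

0

L(s) has one factor of s in the denominator, so the system is type 1.
K_p = ∞ for a type-1 system; e_ss to a step is zero.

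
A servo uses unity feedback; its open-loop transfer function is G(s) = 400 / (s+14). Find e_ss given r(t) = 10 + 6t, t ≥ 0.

infinity

No free integrators in G(s): this is a type 0 system. Treating each term separately:
  • 10: e_ss = 10/(1+K_p) with K_p=200/7 → 70/207.
  • 6t: a type-0 system cannot track it, e_ss → ∞.
The unbounded component dominates.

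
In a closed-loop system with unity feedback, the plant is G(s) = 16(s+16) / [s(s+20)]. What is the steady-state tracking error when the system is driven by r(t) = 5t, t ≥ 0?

25/64

G(s) has one factor of s in the denominator, so the system is type 1.
K_v = lim_{s→0} s·G(s) = 16·16 / (20) = 12.8.
e_ss = 5/K_v = 5/12.8 = 25/64.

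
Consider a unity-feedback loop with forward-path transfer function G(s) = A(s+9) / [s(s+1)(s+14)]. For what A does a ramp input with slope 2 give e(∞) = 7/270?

One free integrator in G(s): this is a type 1 system.
K_v = lim_{s→0} s·G(s) = A·9 / (1·14) = (9/14)·A.
e_ss = 2/K_v = 7/270 ⇒ K_v = 540/7 ⇒ A = (540/7)/(9/14) = 120.

120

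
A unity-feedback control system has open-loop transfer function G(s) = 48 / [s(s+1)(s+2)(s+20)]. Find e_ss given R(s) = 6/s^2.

5

System type = 1 (one pole at s=0).
K_v = lim_{s→0} s·G(s) = 48 / (1·2·20) = 1.2.
e_ss = 6/K_v = 6/1.2 = 5.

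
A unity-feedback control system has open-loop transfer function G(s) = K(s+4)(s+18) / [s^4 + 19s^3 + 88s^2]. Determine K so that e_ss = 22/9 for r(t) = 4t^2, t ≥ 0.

Factoring s^2 from the denominator leaves a polynomial with constant term 88, so the system is type 2.
K_a = lim_{s→0} s^2·G(s) = K·4·18 / 88 = (9/11)·K.
e_ss = 8/K_a = 22/9 ⇒ K_a = 36/11 ⇒ K = (36/11)/(9/11) = 4.

4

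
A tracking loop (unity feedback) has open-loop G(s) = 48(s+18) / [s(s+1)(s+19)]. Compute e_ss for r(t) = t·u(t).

19/864

System type = 1 (one pole at s=0).
K_v = lim_{s→0} s·G(s) = 48·18 / (1·19) = 864/19.
e_ss = 1/K_v = 1/(864/19) = 19/864.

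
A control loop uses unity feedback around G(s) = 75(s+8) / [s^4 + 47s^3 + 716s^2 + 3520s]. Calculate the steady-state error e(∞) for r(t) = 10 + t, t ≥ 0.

The denominator has no term below 3520s — 1 pole at s=0, type 1. By superposition:
  • 10: tracked with zero error.
  • t: e_ss = 1/K_v with K_v=15/88 → 88/15.
Total e_ss = 88/15.

88/15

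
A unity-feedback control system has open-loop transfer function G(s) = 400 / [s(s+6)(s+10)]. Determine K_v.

G(s) has one factor of s in the denominator, so the system is type 1.
K_v = lim_{s→0} s·G(s) = 400 / (6·10) = 20/3.

20/3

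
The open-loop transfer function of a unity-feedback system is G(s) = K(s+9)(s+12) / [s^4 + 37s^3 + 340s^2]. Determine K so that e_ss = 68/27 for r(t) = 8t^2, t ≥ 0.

20

The denominator has no term below 340s^2 — 2 poles at s=0, type 2.
K_a = lim_{s→0} s^2·G(s) = K·9·12 / 340 = (27/85)·K.
e_ss = 16/K_a = 68/27 ⇒ K_a = 108/17 ⇒ K = (108/17)/(27/85) = 20.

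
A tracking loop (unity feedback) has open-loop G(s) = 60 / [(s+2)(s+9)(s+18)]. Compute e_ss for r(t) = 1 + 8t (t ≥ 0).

No free integrators in G(s): this is a type 0 system. Treating each term separately:
  • 1: e_ss = 1/(1+K_p) with K_p=5/27 → 27/32.
  • 8t: a type-0 system cannot track it, e_ss → ∞.
The unbounded component dominates.

infinity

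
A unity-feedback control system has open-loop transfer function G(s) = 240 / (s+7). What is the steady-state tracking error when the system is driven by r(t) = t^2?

G(s) has no factors of s in the denominator, so the system is type 0.
For a type-0 system K_a = 0, so e_ss to a parabolic input is unbounded.

infinity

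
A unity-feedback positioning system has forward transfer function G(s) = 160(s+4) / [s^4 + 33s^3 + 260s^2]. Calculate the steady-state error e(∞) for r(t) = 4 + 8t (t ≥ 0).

0

Lowest-order denominator term is 260s^2, so the open loop has 2 poles at the origin → type 2 system. Treating each term separately:
  • 4: tracked with zero error.
  • 8t: tracked with zero error.
Total e_ss = 0.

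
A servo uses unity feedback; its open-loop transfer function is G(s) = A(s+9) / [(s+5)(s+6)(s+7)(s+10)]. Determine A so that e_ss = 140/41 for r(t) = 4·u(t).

No free integrators in G(s): this is a type 0 system.
K_p = lim_{s→0} G(s) = A·9 / (5·6·7·10) = (3/700)·A.
e_ss = 4/(1 + K_p) = 140/41 ⇒ 1 + (3/700)·A = 41/35 ⇒ A = 40.

40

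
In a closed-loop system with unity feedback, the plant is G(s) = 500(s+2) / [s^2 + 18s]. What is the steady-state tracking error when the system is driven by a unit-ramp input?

0.018

The denominator has no term below 18s — 1 pole at s=0, type 1.
K_v = lim_{s→0} s·G(s) = 500·2 / 18 = 500/9.
e_ss = 1/K_v = 1/(500/9) = 0.018.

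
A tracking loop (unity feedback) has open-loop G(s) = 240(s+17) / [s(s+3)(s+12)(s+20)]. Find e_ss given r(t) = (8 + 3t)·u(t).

9/17

G(s) has one factor of s in the denominator, so the system is type 1. Treating each term separately:
  • 8: tracked with zero error.
  • 3t: e_ss = 3/K_v with K_v=17/3 → 9/17.
Total e_ss = 9/17.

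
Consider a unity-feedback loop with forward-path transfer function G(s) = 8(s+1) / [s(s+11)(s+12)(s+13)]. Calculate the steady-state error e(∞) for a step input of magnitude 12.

The open loop has one pole at the origin → type 1 system.
K_p = ∞ for a type-1 system; e_ss to a step is zero.

0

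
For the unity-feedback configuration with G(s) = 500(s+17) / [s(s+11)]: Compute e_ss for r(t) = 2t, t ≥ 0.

System type = 1 (one pole at s=0).
K_v = lim_{s→0} s·G(s) = 500·17 / (11) = 8500/11.
e_ss = 2/K_v = 2/(8500/11) = 11/4250.

11/4250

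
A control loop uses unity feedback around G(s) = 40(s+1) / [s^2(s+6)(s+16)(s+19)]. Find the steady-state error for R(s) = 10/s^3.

Two free integrators in G(s): this is a type 2 system.
K_a = lim_{s→0} s^2·G(s) = 40·1 / (6·16·19) = 5/228.
r(t) = 5t^2 gives R(s) = 10/s^3.
e_ss = 10/K_a = 10/(5/228) = 456.

456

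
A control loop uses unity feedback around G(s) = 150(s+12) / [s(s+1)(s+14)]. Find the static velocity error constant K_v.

900/7

G(s) has one factor of s in the denominator, so the system is type 1.
K_v = lim_{s→0} s·G(s) = 150·12 / (1·14) = 900/7.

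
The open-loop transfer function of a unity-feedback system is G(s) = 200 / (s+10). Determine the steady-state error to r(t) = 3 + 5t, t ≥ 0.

System type = 0 (no poles at s=0). Treating each term separately:
  • 3: e_ss = 3/(1+K_p) with K_p=20 → 1/7.
  • 5t: a type-0 system cannot track it, e_ss → ∞.
The unbounded component dominates.

infinity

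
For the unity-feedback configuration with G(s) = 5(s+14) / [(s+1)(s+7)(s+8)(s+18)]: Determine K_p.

5/72

No free integrators in G(s): this is a type 0 system.
K_p = lim_{s→0} G(s) = 5·14 / (1·7·8·18) = 5/72.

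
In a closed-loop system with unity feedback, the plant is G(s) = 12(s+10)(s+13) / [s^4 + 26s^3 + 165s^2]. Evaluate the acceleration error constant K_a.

Factoring s^2 from the denominator leaves a polynomial with constant term 165, so the system is type 2.
K_a = lim_{s→0} s^2·G(s) = 12·10·13 / 165 = 104/11.

104/11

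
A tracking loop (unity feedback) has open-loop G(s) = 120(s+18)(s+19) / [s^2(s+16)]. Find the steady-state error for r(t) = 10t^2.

4/513

System type = 2 (two poles at s=0).
K_a = lim_{s→0} s^2·G(s) = 120·18·19 / (16) = 2565.
r(t) = 10t^2 gives R(s) = 20/s^3.
e_ss = 20/K_a = 20/2565 = 4/513.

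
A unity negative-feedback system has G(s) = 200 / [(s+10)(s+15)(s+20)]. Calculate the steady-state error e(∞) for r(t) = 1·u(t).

The open loop has no poles at the origin → type 0 system.
K_p = lim_{s→0} G(s) = 200 / (10·15·20) = 1/15.
e_ss = 1/(1 + K_p) = 1/(16/15) = 0.9375.

0.9375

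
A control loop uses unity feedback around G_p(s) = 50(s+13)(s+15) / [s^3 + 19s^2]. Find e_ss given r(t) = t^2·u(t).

The denominator has no term below 19s^2 — 2 poles at s=0, type 2.
K_a = lim_{s→0} s^2·G_p(s) = 50·13·15 / 19 = 9750/19.
r(t) = t^2 gives R(s) = 2/s^3.
e_ss = 2/K_a = 2/(9750/19) = 19/4875.

19/4875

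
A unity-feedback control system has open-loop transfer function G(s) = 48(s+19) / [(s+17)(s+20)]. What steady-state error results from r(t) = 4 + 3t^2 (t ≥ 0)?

infinity

No free integrators in G(s): this is a type 0 system. By superposition:
  • 4: e_ss = 4/(1+K_p) with K_p=228/85 → 340/313.
  • 3t^2: a type-0 system cannot track it, e_ss → ∞.
The unbounded component dominates.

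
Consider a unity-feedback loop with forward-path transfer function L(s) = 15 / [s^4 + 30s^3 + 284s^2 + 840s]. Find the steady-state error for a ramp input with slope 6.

336

Lowest-order denominator term is 840s, so the open loop has 1 pole at the origin → type 1 system.
K_v = lim_{s→0} s·L(s) = 15 / 840 = 1/56.
e_ss = 6/K_v = 6/(1/56) = 336.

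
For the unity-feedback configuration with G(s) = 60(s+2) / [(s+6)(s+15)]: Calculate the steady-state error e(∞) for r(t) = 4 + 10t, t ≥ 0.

The open loop has no poles at the origin → type 0 system. By superposition:
  • 4: e_ss = 4/(1+K_p) with K_p=4/3 → 12/7.
  • 10t: a type-0 system cannot track it, e_ss → ∞.
The unbounded component dominates.

infinity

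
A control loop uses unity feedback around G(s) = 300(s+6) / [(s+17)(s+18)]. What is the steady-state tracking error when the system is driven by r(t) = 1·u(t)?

System type = 0 (no poles at s=0).
K_p = lim_{s→0} G(s) = 300·6 / (17·18) = 100/17.
e_ss = 1/(1 + K_p) = 1/(117/17) = 17/117.

17/117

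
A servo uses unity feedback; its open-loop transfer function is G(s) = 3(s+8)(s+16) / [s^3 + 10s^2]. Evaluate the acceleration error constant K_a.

The denominator has no term below 10s^2 — 2 poles at s=0, type 2.
K_a = lim_{s→0} s^2·G(s) = 3·8·16 / 10 = 38.4.

38.4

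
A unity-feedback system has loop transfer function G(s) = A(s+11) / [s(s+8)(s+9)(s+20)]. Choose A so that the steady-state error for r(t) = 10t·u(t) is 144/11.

System type = 1 (one pole at s=0).
K_v = lim_{s→0} s·G(s) = A·11 / (8·9·20) = (11/1440)·A.
e_ss = 10/K_v = 144/11 ⇒ K_v = 55/72 ⇒ A = (55/72)/(11/1440) = 100.

100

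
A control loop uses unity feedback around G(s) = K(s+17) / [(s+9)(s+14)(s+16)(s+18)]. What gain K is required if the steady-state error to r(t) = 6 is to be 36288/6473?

150

G(s) has no factors of s in the denominator, so the system is type 0.
K_p = lim_{s→0} G(s) = K·17 / (9·14·16·18) = (17/36288)·K.
e_ss = 6/(1 + K_p) = 36288/6473 ⇒ 1 + (17/36288)·K = 6473/6048 ⇒ K = 150.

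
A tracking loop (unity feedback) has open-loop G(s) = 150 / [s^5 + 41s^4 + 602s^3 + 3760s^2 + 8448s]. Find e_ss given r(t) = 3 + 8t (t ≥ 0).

The denominator has no term below 8448s — 1 pole at s=0, type 1. Treating each term separately:
  • 3: tracked with zero error.
  • 8t: e_ss = 8/K_v with K_v=25/1408 → 450.56.
Total e_ss = 450.56.

450.56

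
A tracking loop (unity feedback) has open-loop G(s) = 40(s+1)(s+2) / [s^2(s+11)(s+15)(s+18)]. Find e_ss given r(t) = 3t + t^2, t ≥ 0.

74.25

Two free integrators in G(s): this is a type 2 system. By superposition:
  • 3t: tracked with zero error.
  • t^2: e_ss = 2/K_a with K_a=8/297 → 74.25.
Total e_ss = 74.25.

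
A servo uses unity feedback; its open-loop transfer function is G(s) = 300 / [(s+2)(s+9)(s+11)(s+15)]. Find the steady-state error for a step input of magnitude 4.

396/109

No free integrators in G(s): this is a type 0 system.
K_p = lim_{s→0} G(s) = 300 / (2·9·11·15) = 10/99.
e_ss = 4/(1 + K_p) = 4/(109/99) = 396/109.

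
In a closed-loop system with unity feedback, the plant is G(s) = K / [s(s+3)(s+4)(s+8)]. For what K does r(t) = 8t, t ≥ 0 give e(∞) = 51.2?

15

One free integrator in G(s): this is a type 1 system.
K_v = lim_{s→0} s·G(s) = K / (3·4·8) = (1/96)·K.
e_ss = 8/K_v = 51.2 ⇒ K_v = 5/32 ⇒ K = (5/32)/(1/96) = 15.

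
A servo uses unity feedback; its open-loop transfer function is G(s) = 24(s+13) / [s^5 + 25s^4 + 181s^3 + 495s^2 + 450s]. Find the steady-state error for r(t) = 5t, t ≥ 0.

Factoring s from the denominator leaves a polynomial with constant term 450, so the system is type 1.
K_v = lim_{s→0} s·G(s) = 24·13 / 450 = 52/75.
e_ss = 5/K_v = 5/(52/75) = 375/52.

375/52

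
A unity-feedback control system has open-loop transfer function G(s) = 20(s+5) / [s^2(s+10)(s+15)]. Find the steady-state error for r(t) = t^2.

3

System type = 2 (two poles at s=0).
K_a = lim_{s→0} s^2·G(s) = 20·5 / (10·15) = 2/3.
r(t) = t^2 gives R(s) = 2/s^3.
e_ss = 2/K_a = 2/(2/3) = 3.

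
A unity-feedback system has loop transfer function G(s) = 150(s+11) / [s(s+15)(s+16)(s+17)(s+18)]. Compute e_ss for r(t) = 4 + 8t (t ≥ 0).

19584/55

The open loop has one pole at the origin → type 1 system. Taking each input component in turn:
  • 4: tracked with zero error.
  • 8t: e_ss = 8/K_v with K_v=55/2448 → 19584/55.
Total e_ss = 19584/55.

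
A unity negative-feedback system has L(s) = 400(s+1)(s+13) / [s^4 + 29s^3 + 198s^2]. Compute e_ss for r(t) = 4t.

The denominator has no term below 198s^2 — 2 poles at s=0, type 2.
K_v = ∞ for a type-2 system; e_ss to a ramp is zero.

0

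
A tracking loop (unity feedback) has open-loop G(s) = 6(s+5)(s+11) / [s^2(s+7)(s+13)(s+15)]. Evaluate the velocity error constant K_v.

K_v = lim_{s→0} s·G(s); with 2 poles at the origin the limit diverges, so K_v = ∞.

infinity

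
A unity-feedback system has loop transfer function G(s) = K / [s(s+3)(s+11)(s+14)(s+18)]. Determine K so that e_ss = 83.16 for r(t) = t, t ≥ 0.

100

System type = 1 (one pole at s=0).
K_v = lim_{s→0} s·G(s) = K / (3·11·14·18) = (1/8316)·K.
e_ss = 1/K_v = 83.16 ⇒ K_v = 25/2079 ⇒ K = (25/2079)/(1/8316) = 100.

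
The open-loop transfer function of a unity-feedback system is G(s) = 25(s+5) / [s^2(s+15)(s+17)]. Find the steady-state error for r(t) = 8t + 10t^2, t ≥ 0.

40.8

G(s) has two factors of s in the denominator, so the system is type 2. Treating each term separately:
  • 8t: tracked with zero error.
  • 10t^2: e_ss = 20/K_a with K_a=25/51 → 40.8.
Total e_ss = 40.8.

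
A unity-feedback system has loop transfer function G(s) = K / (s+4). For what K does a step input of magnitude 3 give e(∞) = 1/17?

200

G(s) has no factors of s in the denominator, so the system is type 0.
K_p = lim_{s→0} G(s) = K / (4) = 0.25·K.
e_ss = 3/(1 + K_p) = 1/17 ⇒ 1 + 0.25·K = 51 ⇒ K = 200.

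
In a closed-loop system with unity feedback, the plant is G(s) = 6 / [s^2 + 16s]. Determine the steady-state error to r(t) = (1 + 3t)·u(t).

8

Lowest-order denominator term is 16s, so the open loop has 1 pole at the origin → type 1 system. Taking each input component in turn:
  • 1: tracked with zero error.
  • 3t: e_ss = 3/K_v with K_v=0.375 → 8.
Total e_ss = 8.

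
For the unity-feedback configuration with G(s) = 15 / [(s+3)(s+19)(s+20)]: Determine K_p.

G(s) has no factors of s in the denominator, so the system is type 0.
K_p = lim_{s→0} G(s) = 15 / (3·19·20) = 1/76.

1/76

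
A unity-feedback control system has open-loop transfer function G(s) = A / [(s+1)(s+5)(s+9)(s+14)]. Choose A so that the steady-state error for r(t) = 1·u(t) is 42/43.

System type = 0 (no poles at s=0).
K_p = lim_{s→0} G(s) = A / (1·5·9·14) = (1/630)·A.
e_ss = 1/(1 + K_p) = 42/43 ⇒ 1 + (1/630)·A = 43/42 ⇒ A = 15.

15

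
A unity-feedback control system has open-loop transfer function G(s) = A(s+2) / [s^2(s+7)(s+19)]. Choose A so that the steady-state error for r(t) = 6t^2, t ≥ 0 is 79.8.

10

G(s) has two factors of s in the denominator, so the system is type 2.
K_a = lim_{s→0} s^2·G(s) = A·2 / (7·19) = (2/133)·A.
e_ss = 12/K_a = 79.8 ⇒ K_a = 20/133 ⇒ A = (20/133)/(2/133) = 10.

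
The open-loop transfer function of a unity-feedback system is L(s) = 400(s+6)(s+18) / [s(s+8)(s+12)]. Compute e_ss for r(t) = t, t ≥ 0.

1/450

L(s) has one factor of s in the denominator, so the system is type 1.
K_v = lim_{s→0} s·L(s) = 400·6·18 / (8·12) = 450.
e_ss = 1/K_v = 1/450.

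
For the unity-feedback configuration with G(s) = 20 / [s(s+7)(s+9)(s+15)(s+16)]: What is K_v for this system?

1/756

The open loop has one pole at the origin → type 1 system.
K_v = lim_{s→0} s·G(s) = 20 / (7·9·15·16) = 1/756.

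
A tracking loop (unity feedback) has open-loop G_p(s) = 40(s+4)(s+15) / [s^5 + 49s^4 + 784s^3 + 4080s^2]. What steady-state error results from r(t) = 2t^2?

6.8

Lowest-order denominator term is 4080s^2, so the open loop has 2 poles at the origin → type 2 system.
K_a = lim_{s→0} s^2·G_p(s) = 40·4·15 / 4080 = 10/17.
r(t) = 2t^2 gives R(s) = 4/s^3.
e_ss = 4/K_a = 4/(10/17) = 6.8.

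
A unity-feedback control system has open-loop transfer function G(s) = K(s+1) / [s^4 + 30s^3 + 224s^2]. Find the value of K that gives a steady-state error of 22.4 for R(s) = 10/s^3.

100

The denominator has no term below 224s^2 — 2 poles at s=0, type 2.
K_a = lim_{s→0} s^2·G(s) = K·1 / 224 = (1/224)·K.
e_ss = 10/K_a = 22.4 ⇒ K_a = 25/56 ⇒ K = (25/56)/(1/224) = 100.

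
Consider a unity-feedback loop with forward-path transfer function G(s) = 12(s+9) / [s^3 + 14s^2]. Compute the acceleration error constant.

Factoring s^2 from the denominator leaves a polynomial with constant term 14, so the system is type 2.
K_a = lim_{s→0} s^2·G(s) = 12·9 / 14 = 54/7.

54/7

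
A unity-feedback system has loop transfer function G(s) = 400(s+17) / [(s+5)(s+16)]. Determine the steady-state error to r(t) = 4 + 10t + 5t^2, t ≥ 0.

infinity

The open loop has no poles at the origin → type 0 system. By superposition:
  • 4: e_ss = 4/(1+K_p) with K_p=85 → 2/43.
  • 10t: a type-0 system cannot track it, e_ss → ∞.
  • 5t^2: a type-0 system cannot track it, e_ss → ∞.
The unbounded component dominates.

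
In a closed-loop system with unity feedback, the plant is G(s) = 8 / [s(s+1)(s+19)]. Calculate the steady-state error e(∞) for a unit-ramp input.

2.375

System type = 1 (one pole at s=0).
K_v = lim_{s→0} s·G(s) = 8 / (1·19) = 8/19.
e_ss = 1/K_v = 1/(8/19) = 2.375.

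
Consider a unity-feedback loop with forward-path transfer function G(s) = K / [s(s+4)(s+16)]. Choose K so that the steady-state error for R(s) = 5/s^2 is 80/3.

G(s) has one factor of s in the denominator, so the system is type 1.
K_v = lim_{s→0} s·G(s) = K / (4·16) = (1/64)·K.
e_ss = 5/K_v = 80/3 ⇒ K_v = 0.1875 ⇒ K = 0.1875/(1/64) = 12.

12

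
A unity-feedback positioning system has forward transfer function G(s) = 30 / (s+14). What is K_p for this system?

System type = 0 (no poles at s=0).
K_p = lim_{s→0} G(s) = 30 / (14) = 15/7.

15/7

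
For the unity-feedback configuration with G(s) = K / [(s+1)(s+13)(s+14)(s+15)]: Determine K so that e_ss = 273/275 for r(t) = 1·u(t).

20

G(s) has no factors of s in the denominator, so the system is type 0.
K_p = lim_{s→0} G(s) = K / (1·13·14·15) = (1/2730)·K.
e_ss = 1/(1 + K_p) = 273/275 ⇒ 1 + (1/2730)·K = 275/273 ⇒ K = 20.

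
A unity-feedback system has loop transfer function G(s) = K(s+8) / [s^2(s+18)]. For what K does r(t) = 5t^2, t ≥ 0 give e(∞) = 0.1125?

200

System type = 2 (two poles at s=0).
K_a = lim_{s→0} s^2·G(s) = K·8 / (18) = (4/9)·K.
e_ss = 10/K_a = 0.1125 ⇒ K_a = 800/9 ⇒ K = (800/9)/(4/9) = 200.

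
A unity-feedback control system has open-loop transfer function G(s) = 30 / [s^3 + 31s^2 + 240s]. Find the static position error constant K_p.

infinity

K_p = lim_{s→0} G(s); with 1 pole at the origin the limit diverges, so K_p = ∞.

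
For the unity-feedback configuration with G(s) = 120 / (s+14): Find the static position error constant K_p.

G(s) has no factors of s in the denominator, so the system is type 0.
K_p = lim_{s→0} G(s) = 120 / (14) = 60/7.

60/7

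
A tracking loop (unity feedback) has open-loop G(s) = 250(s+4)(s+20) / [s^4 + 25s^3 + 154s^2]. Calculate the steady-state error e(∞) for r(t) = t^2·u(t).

0.0154

The denominator has no term below 154s^2 — 2 poles at s=0, type 2.
K_a = lim_{s→0} s^2·G(s) = 250·4·20 / 154 = 10000/77.
r(t) = t^2 gives R(s) = 2/s^3.
e_ss = 2/K_a = 2/(10000/77) = 0.0154.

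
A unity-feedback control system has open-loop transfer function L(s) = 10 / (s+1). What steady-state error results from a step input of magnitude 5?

5/11

System type = 0 (no poles at s=0).
K_p = lim_{s→0} L(s) = 10 / (1) = 10.
e_ss = 5/(1 + K_p) = 5/11.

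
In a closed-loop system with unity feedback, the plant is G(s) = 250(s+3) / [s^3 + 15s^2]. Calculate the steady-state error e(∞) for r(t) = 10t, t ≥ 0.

0

Factoring s^2 from the denominator leaves a polynomial with constant term 15, so the system is type 2.
A type-2 system has K_v = ∞, so it tracks a ramp input with zero steady-state error.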